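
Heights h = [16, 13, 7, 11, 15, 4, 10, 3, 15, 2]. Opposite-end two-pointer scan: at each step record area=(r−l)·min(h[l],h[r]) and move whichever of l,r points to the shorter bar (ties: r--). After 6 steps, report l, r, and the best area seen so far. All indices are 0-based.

l=0 r=9: min(16,2)*9=18 best=18 *, r--
l=0 r=8: min(16,15)*8=120 best=120 *, r--
l=0 r=7: min(16,3)*7=21 best=120, r--
l=0 r=6: min(16,10)*6=60 best=120, r--
l=0 r=5: min(16,4)*5=20 best=120, r--
l=0 r=4: min(16,15)*4=60 best=120, r--

l=0, r=3, best area=120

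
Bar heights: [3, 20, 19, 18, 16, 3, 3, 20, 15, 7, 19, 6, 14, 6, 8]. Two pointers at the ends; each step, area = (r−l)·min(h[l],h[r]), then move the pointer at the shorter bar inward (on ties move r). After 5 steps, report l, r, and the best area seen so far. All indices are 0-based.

l=1, r=10, best area=154

l=0 r=14: min(3,8)*14=42 best=42 *, l++
l=1 r=14: min(20,8)*13=104 best=104 *, r--
l=1 r=13: min(20,6)*12=72 best=104, r--
l=1 r=12: min(20,14)*11=154 best=154 *, r--
l=1 r=11: min(20,6)*10=60 best=154, r--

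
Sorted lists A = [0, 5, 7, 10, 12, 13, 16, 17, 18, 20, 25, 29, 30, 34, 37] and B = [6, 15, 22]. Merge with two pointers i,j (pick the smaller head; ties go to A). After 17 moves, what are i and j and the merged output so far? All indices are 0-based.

i=0 j=0: A[i]=0<=B[j]=6 take 0, i++
i=1 j=0: A[i]=5<=B[j]=6 take 5, i++
i=2 j=0: A[i]=7>B[j]=6 take 6, j++
i=2 j=1: A[i]=7<=B[j]=15 take 7, i++
i=3 j=1: A[i]=10<=B[j]=15 take 10, i++
i=4 j=1: A[i]=12<=B[j]=15 take 12, i++
i=5 j=1: A[i]=13<=B[j]=15 take 13, i++
i=6 j=1: A[i]=16>B[j]=15 take 15, j++
i=6 j=2: A[i]=16<=B[j]=22 take 16, i++
i=7 j=2: A[i]=17<=B[j]=22 take 17, i++
i=8 j=2: A[i]=18<=B[j]=22 take 18, i++
i=9 j=2: A[i]=20<=B[j]=22 take 20, i++
i=10 j=2: A[i]=25>B[j]=22 take 22, j++
i=10 j=3: B done, take A[i]=25, i++
i=11 j=3: B done, take A[i]=29, i++
i=12 j=3: B done, take A[i]=30, i++
i=13 j=3: B done, take A[i]=34, i++

i=14, j=3, merged so far=[0, 5, 6, 7, 10, 12, 13, 15, 16, 17, 18, 20, 22, 25, 29, 30, 34]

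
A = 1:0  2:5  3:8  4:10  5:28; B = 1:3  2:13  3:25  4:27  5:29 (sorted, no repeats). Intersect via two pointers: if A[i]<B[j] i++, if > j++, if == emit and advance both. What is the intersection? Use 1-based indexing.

intersection = []

i=1 j=1: 0<3, i++
i=2 j=1: 5>3, j++
i=2 j=2: 5<13, i++
i=3 j=2: 8<13, i++
i=4 j=2: 10<13, i++
i=5 j=2: 28>13, j++
i=5 j=3: 28>25, j++
i=5 j=4: 28>27, j++
i=5 j=5: 28<29, i++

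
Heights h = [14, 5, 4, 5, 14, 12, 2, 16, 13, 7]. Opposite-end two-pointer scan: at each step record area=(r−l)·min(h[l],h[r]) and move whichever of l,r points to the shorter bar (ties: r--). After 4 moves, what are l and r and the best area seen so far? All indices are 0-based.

[0,9] min(14,7)*9=63 best=63 * → r--
[0,8] min(14,13)*8=104 best=104 * → r--
[0,7] min(14,16)*7=98 best=104 → l++
[1,7] min(5,16)*6=30 best=104 → l++

l=2, r=7, best area=104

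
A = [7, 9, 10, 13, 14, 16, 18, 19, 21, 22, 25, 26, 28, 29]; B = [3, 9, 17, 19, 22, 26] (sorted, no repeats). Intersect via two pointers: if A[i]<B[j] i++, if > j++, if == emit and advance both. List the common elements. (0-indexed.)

i=0 j=0: 7>3, j++
i=0 j=1: 7<9, i++
i=1 j=1: 9==9 emit, i++,j++
i=2 j=2: 10<17, i++
i=3 j=2: 13<17, i++
i=4 j=2: 14<17, i++
i=5 j=2: 16<17, i++
i=6 j=2: 18>17, j++
i=6 j=3: 18<19, i++
i=7 j=3: 19==19 emit, i++,j++
i=8 j=4: 21<22, i++
i=9 j=4: 22==22 emit, i++,j++
i=10 j=5: 25<26, i++
i=11 j=5: 26==26 emit, i++,j++

intersection = [9, 19, 22, 26]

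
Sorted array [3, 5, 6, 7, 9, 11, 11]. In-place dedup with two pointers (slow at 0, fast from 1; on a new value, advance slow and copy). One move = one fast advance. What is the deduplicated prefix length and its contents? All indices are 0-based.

(s=0,f=1) a[fast]=5≠a[slow]=3 write a[1]=5 → slow++,fast++
(s=1,f=2) a[fast]=6≠a[slow]=5 write a[2]=6 → slow++,fast++
(s=2,f=3) a[fast]=7≠a[slow]=6 write a[3]=7 → slow++,fast++
(s=3,f=4) a[fast]=9≠a[slow]=7 write a[4]=9 → slow++,fast++
(s=4,f=5) a[fast]=11≠a[slow]=9 write a[5]=11 → slow++,fast++
(s=5,f=6) a[fast]=11=a[slow] dup → fast++

length 6; prefix = [3, 5, 6, 7, 9, 11]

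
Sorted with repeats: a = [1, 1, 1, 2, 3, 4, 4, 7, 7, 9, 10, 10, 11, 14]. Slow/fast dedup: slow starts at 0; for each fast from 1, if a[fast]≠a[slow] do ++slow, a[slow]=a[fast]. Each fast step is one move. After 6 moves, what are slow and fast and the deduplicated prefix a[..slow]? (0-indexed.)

slow=3, fast=7, prefix=[1, 2, 3, 4]

(s=0,f=1) a[fast]=1=a[slow] dup → fast++
(s=0,f=2) a[fast]=1=a[slow] dup → fast++
(s=0,f=3) a[fast]=2≠a[slow]=1 write a[1]=2 → slow++,fast++
(s=1,f=4) a[fast]=3≠a[slow]=2 write a[2]=3 → slow++,fast++
(s=2,f=5) a[fast]=4≠a[slow]=3 write a[3]=4 → slow++,fast++
(s=3,f=6) a[fast]=4=a[slow] dup → fast++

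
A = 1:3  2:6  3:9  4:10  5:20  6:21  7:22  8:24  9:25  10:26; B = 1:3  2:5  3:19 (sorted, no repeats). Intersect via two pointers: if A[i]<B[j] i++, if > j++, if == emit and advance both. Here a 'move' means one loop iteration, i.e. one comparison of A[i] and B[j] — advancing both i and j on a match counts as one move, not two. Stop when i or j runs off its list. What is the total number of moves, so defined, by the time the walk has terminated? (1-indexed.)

6 moves

i=1 j=1: 3==3 emit, i++,j++
i=2 j=2: 6>5, j++
i=2 j=3: 6<19, i++
i=3 j=3: 9<19, i++
i=4 j=3: 10<19, i++
i=5 j=3: 20>19, j++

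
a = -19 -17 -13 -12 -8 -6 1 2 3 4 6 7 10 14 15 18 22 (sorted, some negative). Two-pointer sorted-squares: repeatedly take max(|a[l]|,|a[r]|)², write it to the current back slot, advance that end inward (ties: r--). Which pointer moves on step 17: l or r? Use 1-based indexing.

r

[1,17] |-19|<=|22| out[17]=484 → r--
[1,16] |-19|>|18| out[16]=361 → l++
[2,16] |-17|<=|18| out[15]=324 → r--
[2,15] |-17|>|15| out[14]=289 → l++
[3,15] |-13|<=|15| out[13]=225 → r--
[3,14] |-13|<=|14| out[12]=196 → r--
[3,13] |-13|>|10| out[11]=169 → l++
[4,13] |-12|>|10| out[10]=144 → l++
[5,13] |-8|<=|10| out[9]=100 → r--
[5,12] |-8|>|7| out[8]=64 → l++
[6,12] |-6|<=|7| out[7]=49 → r--
[6,11] |-6|<=|6| out[6]=36 → r--
[6,10] |-6|>|4| out[5]=36 → l++
[7,10] |1|<=|4| out[4]=16 → r--
[7,9] |1|<=|3| out[3]=9 → r--
[7,8] |1|<=|2| out[2]=4 → r--
[7,7] |1|<=|1| out[1]=1 → r--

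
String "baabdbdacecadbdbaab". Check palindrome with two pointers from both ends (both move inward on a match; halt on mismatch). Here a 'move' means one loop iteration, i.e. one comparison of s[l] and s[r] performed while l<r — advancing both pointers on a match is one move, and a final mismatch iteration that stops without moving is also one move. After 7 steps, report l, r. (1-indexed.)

l=8, r=12

l=1 r=19: 'b'=='b', l++,r--
l=2 r=18: 'a'=='a', l++,r--
l=3 r=17: 'a'=='a', l++,r--
l=4 r=16: 'b'=='b', l++,r--
l=5 r=15: 'd'=='d', l++,r--
l=6 r=14: 'b'=='b', l++,r--
l=7 r=13: 'd'=='d', l++,r--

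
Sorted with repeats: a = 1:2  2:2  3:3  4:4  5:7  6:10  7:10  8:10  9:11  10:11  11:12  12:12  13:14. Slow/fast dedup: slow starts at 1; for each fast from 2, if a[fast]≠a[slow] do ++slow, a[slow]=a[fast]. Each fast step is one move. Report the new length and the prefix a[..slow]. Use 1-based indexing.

(s=1,f=2) a[fast]=2=a[slow] dup → fast++
(s=1,f=3) a[fast]=3≠a[slow]=2 write a[2]=3 → slow++,fast++
(s=2,f=4) a[fast]=4≠a[slow]=3 write a[3]=4 → slow++,fast++
(s=3,f=5) a[fast]=7≠a[slow]=4 write a[4]=7 → slow++,fast++
(s=4,f=6) a[fast]=10≠a[slow]=7 write a[5]=10 → slow++,fast++
(s=5,f=7) a[fast]=10=a[slow] dup → fast++
(s=5,f=8) a[fast]=10=a[slow] dup → fast++
(s=5,f=9) a[fast]=11≠a[slow]=10 write a[6]=11 → slow++,fast++
(s=6,f=10) a[fast]=11=a[slow] dup → fast++
(s=6,f=11) a[fast]=12≠a[slow]=11 write a[7]=12 → slow++,fast++
(s=7,f=12) a[fast]=12=a[slow] dup → fast++
(s=7,f=13) a[fast]=14≠a[slow]=12 write a[8]=14 → slow++,fast++

length 8; prefix = [2, 3, 4, 7, 10, 11, 12, 14]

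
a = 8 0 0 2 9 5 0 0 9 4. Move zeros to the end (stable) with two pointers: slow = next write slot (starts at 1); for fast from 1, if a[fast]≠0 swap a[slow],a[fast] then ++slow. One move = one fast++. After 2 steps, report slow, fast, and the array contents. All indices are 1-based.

slow=1 fast=1: a[fast]=8≠0 swap→a[1]=8, slow++,fast++
slow=2 fast=2: a[fast]=0, fast++

slow=2, fast=3, a=[8, 0, 0, 2, 9, 5, 0, 0, 9, 4]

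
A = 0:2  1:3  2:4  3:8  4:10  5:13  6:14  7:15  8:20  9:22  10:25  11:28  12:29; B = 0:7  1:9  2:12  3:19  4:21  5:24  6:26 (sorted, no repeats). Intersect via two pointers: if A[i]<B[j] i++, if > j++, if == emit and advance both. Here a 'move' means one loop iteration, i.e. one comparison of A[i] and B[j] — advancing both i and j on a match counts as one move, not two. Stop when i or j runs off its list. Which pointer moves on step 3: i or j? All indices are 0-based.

[i=0,j=0] 2<7 → i++
[i=1,j=0] 3<7 → i++
[i=2,j=0] 4<7 → i++

i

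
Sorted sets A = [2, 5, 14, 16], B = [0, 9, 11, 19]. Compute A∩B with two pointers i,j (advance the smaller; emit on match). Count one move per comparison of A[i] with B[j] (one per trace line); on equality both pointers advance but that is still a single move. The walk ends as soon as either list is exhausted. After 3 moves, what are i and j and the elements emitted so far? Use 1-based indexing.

i=1 j=1: 2>0, j++
i=1 j=2: 2<9, i++
i=2 j=2: 5<9, i++

i=3, j=2, emitted=[]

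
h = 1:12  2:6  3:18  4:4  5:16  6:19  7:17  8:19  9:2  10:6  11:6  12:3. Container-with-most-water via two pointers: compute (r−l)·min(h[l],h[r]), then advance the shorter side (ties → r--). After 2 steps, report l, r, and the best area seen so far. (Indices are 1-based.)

l=1, r=10, best area=60

l=1 r=12: min(12,3)*11=33 best=33 *, r--
l=1 r=11: min(12,6)*10=60 best=60 *, r--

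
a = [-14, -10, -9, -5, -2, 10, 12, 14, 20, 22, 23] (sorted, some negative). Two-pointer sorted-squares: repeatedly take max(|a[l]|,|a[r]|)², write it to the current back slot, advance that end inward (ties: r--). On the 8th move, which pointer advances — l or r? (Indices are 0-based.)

l

l=0 r=10: |-14|<=|23| out[10]=529, r--
l=0 r=9: |-14|<=|22| out[9]=484, r--
l=0 r=8: |-14|<=|20| out[8]=400, r--
l=0 r=7: |-14|<=|14| out[7]=196, r--
l=0 r=6: |-14|>|12| out[6]=196, l++
l=1 r=6: |-10|<=|12| out[5]=144, r--
l=1 r=5: |-10|<=|10| out[4]=100, r--
l=1 r=4: |-10|>|-2| out[3]=100, l++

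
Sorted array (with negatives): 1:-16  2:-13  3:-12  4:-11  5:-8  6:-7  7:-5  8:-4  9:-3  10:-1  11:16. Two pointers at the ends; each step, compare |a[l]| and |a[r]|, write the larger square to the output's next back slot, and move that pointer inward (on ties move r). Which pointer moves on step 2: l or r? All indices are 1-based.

l=1 r=11: |-16|<=|16| out[11]=256, r--
l=1 r=10: |-16|>|-1| out[10]=256, l++

l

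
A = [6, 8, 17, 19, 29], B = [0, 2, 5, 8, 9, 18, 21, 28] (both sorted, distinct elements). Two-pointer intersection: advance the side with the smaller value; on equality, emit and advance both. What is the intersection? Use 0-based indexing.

intersection = [8]

[i=0,j=0] 6>0 → j++
[i=0,j=1] 6>2 → j++
[i=0,j=2] 6>5 → j++
[i=0,j=3] 6<8 → i++
[i=1,j=3] 8==8 emit → i++,j++
[i=2,j=4] 17>9 → j++
[i=2,j=5] 17<18 → i++
[i=3,j=5] 19>18 → j++
[i=3,j=6] 19<21 → i++
[i=4,j=6] 29>21 → j++
[i=4,j=7] 29>28 → j++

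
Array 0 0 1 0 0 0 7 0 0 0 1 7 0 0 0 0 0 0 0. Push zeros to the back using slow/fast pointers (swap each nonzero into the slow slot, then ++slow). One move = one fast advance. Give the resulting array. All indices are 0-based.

slow=0 fast=0: a[fast]=0, fast++
slow=0 fast=1: a[fast]=0, fast++
slow=0 fast=2: a[fast]=1≠0 swap→a[0]=1, slow++,fast++
slow=1 fast=3: a[fast]=0, fast++
slow=1 fast=4: a[fast]=0, fast++
slow=1 fast=5: a[fast]=0, fast++
slow=1 fast=6: a[fast]=7≠0 swap→a[1]=7, slow++,fast++
slow=2 fast=7: a[fast]=0, fast++
slow=2 fast=8: a[fast]=0, fast++
slow=2 fast=9: a[fast]=0, fast++
slow=2 fast=10: a[fast]=1≠0 swap→a[2]=1, slow++,fast++
slow=3 fast=11: a[fast]=7≠0 swap→a[3]=7, slow++,fast++
slow=4 fast=12: a[fast]=0, fast++
slow=4 fast=13: a[fast]=0, fast++
slow=4 fast=14: a[fast]=0, fast++
slow=4 fast=15: a[fast]=0, fast++
slow=4 fast=16: a[fast]=0, fast++
slow=4 fast=17: a[fast]=0, fast++
slow=4 fast=18: a[fast]=0, fast++

[1, 7, 1, 7, 0, 0, 0, 0, 0, 0, 0, 0, 0, 0, 0, 0, 0, 0, 0]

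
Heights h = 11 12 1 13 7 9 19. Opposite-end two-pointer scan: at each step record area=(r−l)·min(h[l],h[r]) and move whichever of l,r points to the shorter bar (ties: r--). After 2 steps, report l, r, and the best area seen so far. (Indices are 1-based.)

l=3, r=7, best area=66

l=1 r=7: min(11,19)*6=66 best=66 *, l++
l=2 r=7: min(12,19)*5=60 best=66, l++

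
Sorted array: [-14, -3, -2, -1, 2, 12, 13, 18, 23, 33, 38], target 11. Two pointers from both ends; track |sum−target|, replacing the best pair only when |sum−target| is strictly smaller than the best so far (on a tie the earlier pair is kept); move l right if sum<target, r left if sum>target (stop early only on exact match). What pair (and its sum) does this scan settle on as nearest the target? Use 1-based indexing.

pair (-2, 13) with sum 11 (|Δ|=0)

l=1 r=11: -14+38=24 d=13 *, r--
l=1 r=10: -14+33=19 d=8 *, r--
l=1 r=9: -14+23=9 d=2 *, l++
l=2 r=9: -3+23=20 d=9, r--
l=2 r=8: -3+18=15 d=4, r--
l=2 r=7: -3+13=10 d=1 *, l++
l=3 r=7: -2+13=11 d=0 *, stop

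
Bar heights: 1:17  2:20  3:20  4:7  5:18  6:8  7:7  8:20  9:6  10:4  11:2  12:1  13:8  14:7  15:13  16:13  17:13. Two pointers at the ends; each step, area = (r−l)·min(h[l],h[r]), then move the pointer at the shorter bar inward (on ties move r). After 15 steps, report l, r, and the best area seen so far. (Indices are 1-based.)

l=2, r=3, best area=208

l=1 r=17: min(17,13)*16=208 best=208 *, r--
l=1 r=16: min(17,13)*15=195 best=208, r--
l=1 r=15: min(17,13)*14=182 best=208, r--
l=1 r=14: min(17,7)*13=91 best=208, r--
l=1 r=13: min(17,8)*12=96 best=208, r--
l=1 r=12: min(17,1)*11=11 best=208, r--
l=1 r=11: min(17,2)*10=20 best=208, r--
l=1 r=10: min(17,4)*9=36 best=208, r--
l=1 r=9: min(17,6)*8=48 best=208, r--
l=1 r=8: min(17,20)*7=119 best=208, l++
l=2 r=8: min(20,20)*6=120 best=208, r--
l=2 r=7: min(20,7)*5=35 best=208, r--
l=2 r=6: min(20,8)*4=32 best=208, r--
l=2 r=5: min(20,18)*3=54 best=208, r--
l=2 r=4: min(20,7)*2=14 best=208, r--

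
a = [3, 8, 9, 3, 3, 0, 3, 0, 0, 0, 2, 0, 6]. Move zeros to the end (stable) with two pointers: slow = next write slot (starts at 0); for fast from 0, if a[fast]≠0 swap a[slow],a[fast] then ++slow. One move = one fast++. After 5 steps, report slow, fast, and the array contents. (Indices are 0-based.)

(s=0,f=0) a[fast]=3≠0 swap→a[0]=3 → slow++,fast++
(s=1,f=1) a[fast]=8≠0 swap→a[1]=8 → slow++,fast++
(s=2,f=2) a[fast]=9≠0 swap→a[2]=9 → slow++,fast++
(s=3,f=3) a[fast]=3≠0 swap→a[3]=3 → slow++,fast++
(s=4,f=4) a[fast]=3≠0 swap→a[4]=3 → slow++,fast++

slow=5, fast=5, a=[3, 8, 9, 3, 3, 0, 3, 0, 0, 0, 2, 0, 6]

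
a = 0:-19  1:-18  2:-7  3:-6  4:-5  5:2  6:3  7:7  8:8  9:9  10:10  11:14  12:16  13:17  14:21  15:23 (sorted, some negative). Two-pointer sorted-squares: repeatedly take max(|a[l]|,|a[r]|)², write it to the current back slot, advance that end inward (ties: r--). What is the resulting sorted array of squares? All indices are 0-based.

[4, 9, 25, 36, 49, 49, 64, 81, 100, 196, 256, 289, 324, 361, 441, 529]

l=0 r=15: |-19|<=|23| out[15]=529, r--
l=0 r=14: |-19|<=|21| out[14]=441, r--
l=0 r=13: |-19|>|17| out[13]=361, l++
l=1 r=13: |-18|>|17| out[12]=324, l++
l=2 r=13: |-7|<=|17| out[11]=289, r--
l=2 r=12: |-7|<=|16| out[10]=256, r--
l=2 r=11: |-7|<=|14| out[9]=196, r--
l=2 r=10: |-7|<=|10| out[8]=100, r--
l=2 r=9: |-7|<=|9| out[7]=81, r--
l=2 r=8: |-7|<=|8| out[6]=64, r--
l=2 r=7: |-7|<=|7| out[5]=49, r--
l=2 r=6: |-7|>|3| out[4]=49, l++
l=3 r=6: |-6|>|3| out[3]=36, l++
l=4 r=6: |-5|>|3| out[2]=25, l++
l=5 r=6: |2|<=|3| out[1]=9, r--
l=5 r=5: |2|<=|2| out[0]=4, r--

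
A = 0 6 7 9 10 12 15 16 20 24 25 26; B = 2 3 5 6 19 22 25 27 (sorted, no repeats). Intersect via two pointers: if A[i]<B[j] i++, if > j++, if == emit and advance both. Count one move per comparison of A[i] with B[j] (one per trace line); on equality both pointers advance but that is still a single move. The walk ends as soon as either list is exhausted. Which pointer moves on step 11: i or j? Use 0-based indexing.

[i=0,j=0] 0<2 → i++
[i=1,j=0] 6>2 → j++
[i=1,j=1] 6>3 → j++
[i=1,j=2] 6>5 → j++
[i=1,j=3] 6==6 emit → i++,j++
[i=2,j=4] 7<19 → i++
[i=3,j=4] 9<19 → i++
[i=4,j=4] 10<19 → i++
[i=5,j=4] 12<19 → i++
[i=6,j=4] 15<19 → i++
[i=7,j=4] 16<19 → i++

i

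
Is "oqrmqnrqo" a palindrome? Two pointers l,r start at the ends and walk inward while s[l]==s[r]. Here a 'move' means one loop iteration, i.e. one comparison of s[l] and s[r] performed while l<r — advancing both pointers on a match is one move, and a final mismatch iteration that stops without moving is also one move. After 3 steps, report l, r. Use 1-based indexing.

l=1 r=9: 'o'=='o', l++,r--
l=2 r=8: 'q'=='q', l++,r--
l=3 r=7: 'r'=='r', l++,r--

l=4, r=6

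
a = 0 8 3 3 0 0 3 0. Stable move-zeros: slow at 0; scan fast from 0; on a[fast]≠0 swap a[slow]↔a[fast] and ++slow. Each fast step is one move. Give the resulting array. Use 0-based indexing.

[8, 3, 3, 3, 0, 0, 0, 0]

slow=0 fast=0: a[fast]=0, fast++
slow=0 fast=1: a[fast]=8≠0 swap→a[0]=8, slow++,fast++
slow=1 fast=2: a[fast]=3≠0 swap→a[1]=3, slow++,fast++
slow=2 fast=3: a[fast]=3≠0 swap→a[2]=3, slow++,fast++
slow=3 fast=4: a[fast]=0, fast++
slow=3 fast=5: a[fast]=0, fast++
slow=3 fast=6: a[fast]=3≠0 swap→a[3]=3, slow++,fast++
slow=4 fast=7: a[fast]=0, fast++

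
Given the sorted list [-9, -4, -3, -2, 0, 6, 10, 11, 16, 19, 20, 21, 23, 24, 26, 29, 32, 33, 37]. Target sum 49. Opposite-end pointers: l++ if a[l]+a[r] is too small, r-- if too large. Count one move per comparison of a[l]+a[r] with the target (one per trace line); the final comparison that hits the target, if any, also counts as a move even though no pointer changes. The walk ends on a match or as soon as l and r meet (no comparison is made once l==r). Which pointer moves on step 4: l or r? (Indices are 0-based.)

l=0 r=18: -9+37=28 <49, l++
l=1 r=18: -4+37=33 <49, l++
l=2 r=18: -3+37=34 <49, l++
l=3 r=18: -2+37=35 <49, l++

l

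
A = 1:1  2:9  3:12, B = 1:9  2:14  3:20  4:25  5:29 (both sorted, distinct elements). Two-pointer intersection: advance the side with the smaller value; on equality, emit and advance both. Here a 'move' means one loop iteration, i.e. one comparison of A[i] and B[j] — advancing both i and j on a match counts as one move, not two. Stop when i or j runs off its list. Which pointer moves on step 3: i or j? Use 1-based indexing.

i=1 j=1: 1<9, i++
i=2 j=1: 9==9 emit, i++,j++
i=3 j=2: 12<14, i++

i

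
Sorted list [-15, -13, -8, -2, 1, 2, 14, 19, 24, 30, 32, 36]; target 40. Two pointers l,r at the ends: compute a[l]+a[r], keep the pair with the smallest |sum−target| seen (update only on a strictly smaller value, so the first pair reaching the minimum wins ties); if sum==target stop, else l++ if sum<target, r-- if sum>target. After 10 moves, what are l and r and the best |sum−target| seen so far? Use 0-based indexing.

[0,11] -15+36=21 d=19 * → l++
[1,11] -13+36=23 d=17 * → l++
[2,11] -8+36=28 d=12 * → l++
[3,11] -2+36=34 d=6 * → l++
[4,11] 1+36=37 d=3 * → l++
[5,11] 2+36=38 d=2 * → l++
[6,11] 14+36=50 d=10 → r--
[6,10] 14+32=46 d=6 → r--
[6,9] 14+30=44 d=4 → r--
[6,8] 14+24=38 d=2 → l++

l=7, r=8, best |Δ|=2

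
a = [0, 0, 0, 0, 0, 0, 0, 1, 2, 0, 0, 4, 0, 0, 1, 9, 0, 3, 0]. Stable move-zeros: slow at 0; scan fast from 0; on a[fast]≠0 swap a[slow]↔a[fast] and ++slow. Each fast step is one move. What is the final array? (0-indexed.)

[1, 2, 4, 1, 9, 3, 0, 0, 0, 0, 0, 0, 0, 0, 0, 0, 0, 0, 0]

slow=0 fast=0: a[fast]=0, fast++
slow=0 fast=1: a[fast]=0, fast++
slow=0 fast=2: a[fast]=0, fast++
slow=0 fast=3: a[fast]=0, fast++
slow=0 fast=4: a[fast]=0, fast++
slow=0 fast=5: a[fast]=0, fast++
slow=0 fast=6: a[fast]=0, fast++
slow=0 fast=7: a[fast]=1≠0 swap→a[0]=1, slow++,fast++
slow=1 fast=8: a[fast]=2≠0 swap→a[1]=2, slow++,fast++
slow=2 fast=9: a[fast]=0, fast++
slow=2 fast=10: a[fast]=0, fast++
slow=2 fast=11: a[fast]=4≠0 swap→a[2]=4, slow++,fast++
slow=3 fast=12: a[fast]=0, fast++
slow=3 fast=13: a[fast]=0, fast++
slow=3 fast=14: a[fast]=1≠0 swap→a[3]=1, slow++,fast++
slow=4 fast=15: a[fast]=9≠0 swap→a[4]=9, slow++,fast++
slow=5 fast=16: a[fast]=0, fast++
slow=5 fast=17: a[fast]=3≠0 swap→a[5]=3, slow++,fast++
slow=6 fast=18: a[fast]=0, fast++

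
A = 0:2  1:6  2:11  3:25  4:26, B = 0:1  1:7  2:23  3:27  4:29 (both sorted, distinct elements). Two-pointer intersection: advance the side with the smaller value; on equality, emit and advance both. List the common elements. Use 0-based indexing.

intersection = []

[i=0,j=0] 2>1 → j++
[i=0,j=1] 2<7 → i++
[i=1,j=1] 6<7 → i++
[i=2,j=1] 11>7 → j++
[i=2,j=2] 11<23 → i++
[i=3,j=2] 25>23 → j++
[i=3,j=3] 25<27 → i++
[i=4,j=3] 26<27 → i++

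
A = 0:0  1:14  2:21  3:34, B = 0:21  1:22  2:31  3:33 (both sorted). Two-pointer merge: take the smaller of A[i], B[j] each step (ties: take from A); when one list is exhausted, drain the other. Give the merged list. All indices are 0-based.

[i=0,j=0] A[i]=0<=B[j]=21 take 0 → i++
[i=1,j=0] A[i]=14<=B[j]=21 take 14 → i++
[i=2,j=0] A[i]=21<=B[j]=21 take 21 → i++
[i=3,j=0] A[i]=34>B[j]=21 take 21 → j++
[i=3,j=1] A[i]=34>B[j]=22 take 22 → j++
[i=3,j=2] A[i]=34>B[j]=31 take 31 → j++
[i=3,j=3] A[i]=34>B[j]=33 take 33 → j++
[i=3,j=4] B done, take A[i]=34 → i++

[0, 14, 21, 21, 22, 31, 33, 34]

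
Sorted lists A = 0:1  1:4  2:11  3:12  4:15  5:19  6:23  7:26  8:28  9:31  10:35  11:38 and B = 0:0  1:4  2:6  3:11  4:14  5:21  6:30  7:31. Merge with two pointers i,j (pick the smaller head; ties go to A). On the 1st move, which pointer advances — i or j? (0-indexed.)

i=0 j=0: A[i]=1>B[j]=0 take 0, j++

j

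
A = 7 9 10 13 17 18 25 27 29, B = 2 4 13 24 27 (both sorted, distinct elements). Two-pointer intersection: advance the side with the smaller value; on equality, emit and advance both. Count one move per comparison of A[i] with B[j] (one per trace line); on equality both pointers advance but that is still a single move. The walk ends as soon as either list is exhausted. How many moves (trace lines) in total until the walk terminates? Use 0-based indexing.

11 moves

i=0 j=0: 7>2, j++
i=0 j=1: 7>4, j++
i=0 j=2: 7<13, i++
i=1 j=2: 9<13, i++
i=2 j=2: 10<13, i++
i=3 j=2: 13==13 emit, i++,j++
i=4 j=3: 17<24, i++
i=5 j=3: 18<24, i++
i=6 j=3: 25>24, j++
i=6 j=4: 25<27, i++
i=7 j=4: 27==27 emit, i++,j++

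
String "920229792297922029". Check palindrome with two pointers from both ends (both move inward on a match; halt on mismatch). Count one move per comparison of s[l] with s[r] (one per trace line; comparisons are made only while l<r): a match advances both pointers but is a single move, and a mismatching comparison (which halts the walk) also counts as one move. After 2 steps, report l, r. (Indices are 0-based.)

l=2, r=15

l=0 r=17: '9'=='9', l++,r--
l=1 r=16: '2'=='2', l++,r--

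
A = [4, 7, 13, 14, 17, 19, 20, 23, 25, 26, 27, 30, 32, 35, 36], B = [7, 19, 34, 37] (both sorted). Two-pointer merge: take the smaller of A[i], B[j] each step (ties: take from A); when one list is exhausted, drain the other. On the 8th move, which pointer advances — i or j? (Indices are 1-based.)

i=1 j=1: A[i]=4<=B[j]=7 take 4, i++
i=2 j=1: A[i]=7<=B[j]=7 take 7, i++
i=3 j=1: A[i]=13>B[j]=7 take 7, j++
i=3 j=2: A[i]=13<=B[j]=19 take 13, i++
i=4 j=2: A[i]=14<=B[j]=19 take 14, i++
i=5 j=2: A[i]=17<=B[j]=19 take 17, i++
i=6 j=2: A[i]=19<=B[j]=19 take 19, i++
i=7 j=2: A[i]=20>B[j]=19 take 19, j++

j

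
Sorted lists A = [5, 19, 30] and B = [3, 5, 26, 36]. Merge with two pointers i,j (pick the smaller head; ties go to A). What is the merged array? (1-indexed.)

[i=1,j=1] A[i]=5>B[j]=3 take 3 → j++
[i=1,j=2] A[i]=5<=B[j]=5 take 5 → i++
[i=2,j=2] A[i]=19>B[j]=5 take 5 → j++
[i=2,j=3] A[i]=19<=B[j]=26 take 19 → i++
[i=3,j=3] A[i]=30>B[j]=26 take 26 → j++
[i=3,j=4] A[i]=30<=B[j]=36 take 30 → i++
[i=4,j=4] A done, take B[j]=36 → j++

[3, 5, 5, 19, 26, 30, 36]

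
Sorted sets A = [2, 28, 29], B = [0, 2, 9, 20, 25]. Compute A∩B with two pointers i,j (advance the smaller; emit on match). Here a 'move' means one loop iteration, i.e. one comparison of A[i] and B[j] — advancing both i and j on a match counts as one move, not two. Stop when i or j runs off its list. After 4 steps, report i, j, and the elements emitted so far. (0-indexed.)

[i=0,j=0] 2>0 → j++
[i=0,j=1] 2==2 emit → i++,j++
[i=1,j=2] 28>9 → j++
[i=1,j=3] 28>20 → j++

i=1, j=4, emitted=[2]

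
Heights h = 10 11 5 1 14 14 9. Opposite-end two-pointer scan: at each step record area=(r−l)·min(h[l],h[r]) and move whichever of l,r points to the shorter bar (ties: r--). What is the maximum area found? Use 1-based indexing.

max area = 54

l=1 r=7: min(10,9)*6=54 best=54 *, r--
l=1 r=6: min(10,14)*5=50 best=54, l++
l=2 r=6: min(11,14)*4=44 best=54, l++
l=3 r=6: min(5,14)*3=15 best=54, l++
l=4 r=6: min(1,14)*2=2 best=54, l++
l=5 r=6: min(14,14)*1=14 best=54, r--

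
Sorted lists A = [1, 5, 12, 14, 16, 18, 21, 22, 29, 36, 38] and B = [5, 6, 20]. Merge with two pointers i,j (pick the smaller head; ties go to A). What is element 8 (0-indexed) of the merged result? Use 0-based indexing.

merged[8] = 20

i=0 j=0: A[i]=1<=B[j]=5 take 1, i++
i=1 j=0: A[i]=5<=B[j]=5 take 5, i++
i=2 j=0: A[i]=12>B[j]=5 take 5, j++
i=2 j=1: A[i]=12>B[j]=6 take 6, j++
i=2 j=2: A[i]=12<=B[j]=20 take 12, i++
i=3 j=2: A[i]=14<=B[j]=20 take 14, i++
i=4 j=2: A[i]=16<=B[j]=20 take 16, i++
i=5 j=2: A[i]=18<=B[j]=20 take 18, i++
i=6 j=2: A[i]=21>B[j]=20 take 20, j++
i=6 j=3: B done, take A[i]=21, i++
i=7 j=3: B done, take A[i]=22, i++
i=8 j=3: B done, take A[i]=29, i++
i=9 j=3: B done, take A[i]=36, i++
i=10 j=3: B done, take A[i]=38, i++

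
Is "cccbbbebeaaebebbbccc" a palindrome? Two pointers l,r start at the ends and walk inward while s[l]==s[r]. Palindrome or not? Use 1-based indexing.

[1,20] 'c'=='c' → l++,r--
[2,19] 'c'=='c' → l++,r--
[3,18] 'c'=='c' → l++,r--
[4,17] 'b'=='b' → l++,r--
[5,16] 'b'=='b' → l++,r--
[6,15] 'b'=='b' → l++,r--
[7,14] 'e'=='e' → l++,r--
[8,13] 'b'=='b' → l++,r--
[9,12] 'e'=='e' → l++,r--
[10,11] 'a'=='a' → l++,r--

palindrome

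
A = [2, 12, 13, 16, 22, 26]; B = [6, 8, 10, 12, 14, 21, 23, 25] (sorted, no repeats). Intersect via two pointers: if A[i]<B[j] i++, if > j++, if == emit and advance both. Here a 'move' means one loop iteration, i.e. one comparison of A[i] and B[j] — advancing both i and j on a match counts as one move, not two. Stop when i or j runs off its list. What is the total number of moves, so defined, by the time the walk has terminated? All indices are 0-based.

12 moves

[i=0,j=0] 2<6 → i++
[i=1,j=0] 12>6 → j++
[i=1,j=1] 12>8 → j++
[i=1,j=2] 12>10 → j++
[i=1,j=3] 12==12 emit → i++,j++
[i=2,j=4] 13<14 → i++
[i=3,j=4] 16>14 → j++
[i=3,j=5] 16<21 → i++
[i=4,j=5] 22>21 → j++
[i=4,j=6] 22<23 → i++
[i=5,j=6] 26>23 → j++
[i=5,j=7] 26>25 → j++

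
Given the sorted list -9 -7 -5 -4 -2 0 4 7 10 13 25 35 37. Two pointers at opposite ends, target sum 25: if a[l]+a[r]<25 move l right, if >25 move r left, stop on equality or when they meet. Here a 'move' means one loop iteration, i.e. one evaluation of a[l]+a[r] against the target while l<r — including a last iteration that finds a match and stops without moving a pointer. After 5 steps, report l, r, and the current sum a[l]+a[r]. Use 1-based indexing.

l=4, r=11, sum=21

[1,13] -9+37=28 >25 → r--
[1,12] -9+35=26 >25 → r--
[1,11] -9+25=16 <25 → l++
[2,11] -7+25=18 <25 → l++
[3,11] -5+25=20 <25 → l++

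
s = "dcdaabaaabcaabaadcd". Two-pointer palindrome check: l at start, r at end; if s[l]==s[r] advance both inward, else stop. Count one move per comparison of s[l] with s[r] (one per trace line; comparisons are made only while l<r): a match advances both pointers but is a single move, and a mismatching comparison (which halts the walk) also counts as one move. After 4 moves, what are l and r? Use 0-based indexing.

l=0 r=18: 'd'=='d', l++,r--
l=1 r=17: 'c'=='c', l++,r--
l=2 r=16: 'd'=='d', l++,r--
l=3 r=15: 'a'=='a', l++,r--

l=4, r=14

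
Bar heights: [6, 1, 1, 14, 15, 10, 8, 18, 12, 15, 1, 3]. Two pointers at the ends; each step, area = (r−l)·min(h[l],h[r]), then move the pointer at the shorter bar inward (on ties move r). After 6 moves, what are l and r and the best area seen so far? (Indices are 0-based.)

[0,11] min(6,3)*11=33 best=33 * → r--
[0,10] min(6,1)*10=10 best=33 → r--
[0,9] min(6,15)*9=54 best=54 * → l++
[1,9] min(1,15)*8=8 best=54 → l++
[2,9] min(1,15)*7=7 best=54 → l++
[3,9] min(14,15)*6=84 best=84 * → l++

l=4, r=9, best area=84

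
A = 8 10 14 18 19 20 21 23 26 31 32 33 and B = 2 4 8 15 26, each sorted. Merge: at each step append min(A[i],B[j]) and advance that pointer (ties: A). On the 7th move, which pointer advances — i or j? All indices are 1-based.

j

i=1 j=1: A[i]=8>B[j]=2 take 2, j++
i=1 j=2: A[i]=8>B[j]=4 take 4, j++
i=1 j=3: A[i]=8<=B[j]=8 take 8, i++
i=2 j=3: A[i]=10>B[j]=8 take 8, j++
i=2 j=4: A[i]=10<=B[j]=15 take 10, i++
i=3 j=4: A[i]=14<=B[j]=15 take 14, i++
i=4 j=4: A[i]=18>B[j]=15 take 15, j++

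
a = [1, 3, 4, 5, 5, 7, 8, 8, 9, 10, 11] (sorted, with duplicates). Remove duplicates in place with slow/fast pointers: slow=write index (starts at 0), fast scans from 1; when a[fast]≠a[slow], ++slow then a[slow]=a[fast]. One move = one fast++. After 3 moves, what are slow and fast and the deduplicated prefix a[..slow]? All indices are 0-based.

slow=3, fast=4, prefix=[1, 3, 4, 5]

(s=0,f=1) a[fast]=3≠a[slow]=1 write a[1]=3 → slow++,fast++
(s=1,f=2) a[fast]=4≠a[slow]=3 write a[2]=4 → slow++,fast++
(s=2,f=3) a[fast]=5≠a[slow]=4 write a[3]=5 → slow++,fast++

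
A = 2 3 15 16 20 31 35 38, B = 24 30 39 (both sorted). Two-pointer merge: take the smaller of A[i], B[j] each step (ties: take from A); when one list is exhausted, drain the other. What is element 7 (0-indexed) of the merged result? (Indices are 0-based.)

[i=0,j=0] A[i]=2<=B[j]=24 take 2 → i++
[i=1,j=0] A[i]=3<=B[j]=24 take 3 → i++
[i=2,j=0] A[i]=15<=B[j]=24 take 15 → i++
[i=3,j=0] A[i]=16<=B[j]=24 take 16 → i++
[i=4,j=0] A[i]=20<=B[j]=24 take 20 → i++
[i=5,j=0] A[i]=31>B[j]=24 take 24 → j++
[i=5,j=1] A[i]=31>B[j]=30 take 30 → j++
[i=5,j=2] A[i]=31<=B[j]=39 take 31 → i++
[i=6,j=2] A[i]=35<=B[j]=39 take 35 → i++
[i=7,j=2] A[i]=38<=B[j]=39 take 38 → i++
[i=8,j=2] A done, take B[j]=39 → j++

merged[7] = 31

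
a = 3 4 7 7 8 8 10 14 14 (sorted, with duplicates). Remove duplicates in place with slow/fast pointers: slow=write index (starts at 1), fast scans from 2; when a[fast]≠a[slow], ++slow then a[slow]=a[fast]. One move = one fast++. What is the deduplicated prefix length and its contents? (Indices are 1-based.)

length 6; prefix = [3, 4, 7, 8, 10, 14]

slow=1 fast=2: a[fast]=4≠a[slow]=3 write a[2]=4, slow++,fast++
slow=2 fast=3: a[fast]=7≠a[slow]=4 write a[3]=7, slow++,fast++
slow=3 fast=4: a[fast]=7=a[slow] dup, fast++
slow=3 fast=5: a[fast]=8≠a[slow]=7 write a[4]=8, slow++,fast++
slow=4 fast=6: a[fast]=8=a[slow] dup, fast++
slow=4 fast=7: a[fast]=10≠a[slow]=8 write a[5]=10, slow++,fast++
slow=5 fast=8: a[fast]=14≠a[slow]=10 write a[6]=14, slow++,fast++
slow=6 fast=9: a[fast]=14=a[slow] dup, fast++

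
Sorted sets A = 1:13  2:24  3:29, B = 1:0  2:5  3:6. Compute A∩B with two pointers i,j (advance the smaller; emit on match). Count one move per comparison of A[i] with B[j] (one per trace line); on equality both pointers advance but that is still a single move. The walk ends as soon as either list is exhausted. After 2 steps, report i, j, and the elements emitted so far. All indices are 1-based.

i=1, j=3, emitted=[]

[i=1,j=1] 13>0 → j++
[i=1,j=2] 13>5 → j++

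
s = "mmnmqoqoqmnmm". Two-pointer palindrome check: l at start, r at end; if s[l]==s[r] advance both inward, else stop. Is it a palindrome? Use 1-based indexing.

l=1 r=13: 'm'=='m', l++,r--
l=2 r=12: 'm'=='m', l++,r--
l=3 r=11: 'n'=='n', l++,r--
l=4 r=10: 'm'=='m', l++,r--
l=5 r=9: 'q'=='q', l++,r--
l=6 r=8: 'o'=='o', l++,r--

palindrome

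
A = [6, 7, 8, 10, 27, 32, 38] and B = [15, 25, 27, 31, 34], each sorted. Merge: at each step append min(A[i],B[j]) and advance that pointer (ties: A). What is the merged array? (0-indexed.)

i=0 j=0: A[i]=6<=B[j]=15 take 6, i++
i=1 j=0: A[i]=7<=B[j]=15 take 7, i++
i=2 j=0: A[i]=8<=B[j]=15 take 8, i++
i=3 j=0: A[i]=10<=B[j]=15 take 10, i++
i=4 j=0: A[i]=27>B[j]=15 take 15, j++
i=4 j=1: A[i]=27>B[j]=25 take 25, j++
i=4 j=2: A[i]=27<=B[j]=27 take 27, i++
i=5 j=2: A[i]=32>B[j]=27 take 27, j++
i=5 j=3: A[i]=32>B[j]=31 take 31, j++
i=5 j=4: A[i]=32<=B[j]=34 take 32, i++
i=6 j=4: A[i]=38>B[j]=34 take 34, j++
i=6 j=5: B done, take A[i]=38, i++

[6, 7, 8, 10, 15, 25, 27, 27, 31, 32, 34, 38]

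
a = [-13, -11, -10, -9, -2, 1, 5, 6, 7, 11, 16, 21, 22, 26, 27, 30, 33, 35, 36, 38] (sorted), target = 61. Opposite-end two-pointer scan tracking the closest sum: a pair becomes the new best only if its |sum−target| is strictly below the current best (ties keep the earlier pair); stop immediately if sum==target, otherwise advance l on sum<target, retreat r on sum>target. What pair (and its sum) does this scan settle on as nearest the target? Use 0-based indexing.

[0,19] -13+38=25 d=36 * → l++
[1,19] -11+38=27 d=34 * → l++
[2,19] -10+38=28 d=33 * → l++
[3,19] -9+38=29 d=32 * → l++
[4,19] -2+38=36 d=25 * → l++
[5,19] 1+38=39 d=22 * → l++
[6,19] 5+38=43 d=18 * → l++
[7,19] 6+38=44 d=17 * → l++
[8,19] 7+38=45 d=16 * → l++
[9,19] 11+38=49 d=12 * → l++
[10,19] 16+38=54 d=7 * → l++
[11,19] 21+38=59 d=2 * → l++
[12,19] 22+38=60 d=1 * → l++
[13,19] 26+38=64 d=3 → r--
[13,18] 26+36=62 d=1 → r--
[13,17] 26+35=61 d=0 * → stop

pair (26, 35) with sum 61 (|Δ|=0)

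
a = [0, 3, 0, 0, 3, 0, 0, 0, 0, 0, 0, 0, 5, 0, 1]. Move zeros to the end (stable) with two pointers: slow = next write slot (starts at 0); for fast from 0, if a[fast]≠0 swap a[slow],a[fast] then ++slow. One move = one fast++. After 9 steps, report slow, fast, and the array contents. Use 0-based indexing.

slow=0 fast=0: a[fast]=0, fast++
slow=0 fast=1: a[fast]=3≠0 swap→a[0]=3, slow++,fast++
slow=1 fast=2: a[fast]=0, fast++
slow=1 fast=3: a[fast]=0, fast++
slow=1 fast=4: a[fast]=3≠0 swap→a[1]=3, slow++,fast++
slow=2 fast=5: a[fast]=0, fast++
slow=2 fast=6: a[fast]=0, fast++
slow=2 fast=7: a[fast]=0, fast++
slow=2 fast=8: a[fast]=0, fast++

slow=2, fast=9, a=[3, 3, 0, 0, 0, 0, 0, 0, 0, 0, 0, 0, 5, 0, 1]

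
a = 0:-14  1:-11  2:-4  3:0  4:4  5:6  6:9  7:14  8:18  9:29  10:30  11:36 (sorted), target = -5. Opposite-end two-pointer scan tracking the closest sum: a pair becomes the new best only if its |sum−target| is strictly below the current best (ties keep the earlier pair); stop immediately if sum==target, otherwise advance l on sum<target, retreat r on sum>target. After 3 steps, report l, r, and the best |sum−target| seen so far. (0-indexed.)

l=0 r=11: -14+36=22 d=27 *, r--
l=0 r=10: -14+30=16 d=21 *, r--
l=0 r=9: -14+29=15 d=20 *, r--

l=0, r=8, best |Δ|=20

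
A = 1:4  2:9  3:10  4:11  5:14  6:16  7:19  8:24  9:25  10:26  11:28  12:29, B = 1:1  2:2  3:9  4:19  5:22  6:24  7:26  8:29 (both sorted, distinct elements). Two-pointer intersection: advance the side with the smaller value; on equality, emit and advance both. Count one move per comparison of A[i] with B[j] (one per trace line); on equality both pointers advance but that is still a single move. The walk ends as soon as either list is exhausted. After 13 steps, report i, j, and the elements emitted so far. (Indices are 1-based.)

i=11, j=8, emitted=[9, 19, 24, 26]

[i=1,j=1] 4>1 → j++
[i=1,j=2] 4>2 → j++
[i=1,j=3] 4<9 → i++
[i=2,j=3] 9==9 emit → i++,j++
[i=3,j=4] 10<19 → i++
[i=4,j=4] 11<19 → i++
[i=5,j=4] 14<19 → i++
[i=6,j=4] 16<19 → i++
[i=7,j=4] 19==19 emit → i++,j++
[i=8,j=5] 24>22 → j++
[i=8,j=6] 24==24 emit → i++,j++
[i=9,j=7] 25<26 → i++
[i=10,j=7] 26==26 emit → i++,j++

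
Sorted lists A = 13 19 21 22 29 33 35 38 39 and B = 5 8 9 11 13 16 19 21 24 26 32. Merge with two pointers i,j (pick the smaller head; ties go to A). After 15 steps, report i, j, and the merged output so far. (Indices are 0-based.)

i=5, j=10, merged so far=[5, 8, 9, 11, 13, 13, 16, 19, 19, 21, 21, 22, 24, 26, 29]

[i=0,j=0] A[i]=13>B[j]=5 take 5 → j++
[i=0,j=1] A[i]=13>B[j]=8 take 8 → j++
[i=0,j=2] A[i]=13>B[j]=9 take 9 → j++
[i=0,j=3] A[i]=13>B[j]=11 take 11 → j++
[i=0,j=4] A[i]=13<=B[j]=13 take 13 → i++
[i=1,j=4] A[i]=19>B[j]=13 take 13 → j++
[i=1,j=5] A[i]=19>B[j]=16 take 16 → j++
[i=1,j=6] A[i]=19<=B[j]=19 take 19 → i++
[i=2,j=6] A[i]=21>B[j]=19 take 19 → j++
[i=2,j=7] A[i]=21<=B[j]=21 take 21 → i++
[i=3,j=7] A[i]=22>B[j]=21 take 21 → j++
[i=3,j=8] A[i]=22<=B[j]=24 take 22 → i++
[i=4,j=8] A[i]=29>B[j]=24 take 24 → j++
[i=4,j=9] A[i]=29>B[j]=26 take 26 → j++
[i=4,j=10] A[i]=29<=B[j]=32 take 29 → i++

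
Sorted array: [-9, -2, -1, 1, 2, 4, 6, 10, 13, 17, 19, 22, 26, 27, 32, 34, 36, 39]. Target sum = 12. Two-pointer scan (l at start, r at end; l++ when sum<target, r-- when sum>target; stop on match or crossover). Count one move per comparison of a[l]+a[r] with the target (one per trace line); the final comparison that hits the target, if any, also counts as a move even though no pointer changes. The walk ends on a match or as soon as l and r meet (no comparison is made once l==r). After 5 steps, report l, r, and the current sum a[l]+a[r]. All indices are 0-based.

l=0, r=12, sum=17

l=0 r=17: -9+39=30 >12, r--
l=0 r=16: -9+36=27 >12, r--
l=0 r=15: -9+34=25 >12, r--
l=0 r=14: -9+32=23 >12, r--
l=0 r=13: -9+27=18 >12, r--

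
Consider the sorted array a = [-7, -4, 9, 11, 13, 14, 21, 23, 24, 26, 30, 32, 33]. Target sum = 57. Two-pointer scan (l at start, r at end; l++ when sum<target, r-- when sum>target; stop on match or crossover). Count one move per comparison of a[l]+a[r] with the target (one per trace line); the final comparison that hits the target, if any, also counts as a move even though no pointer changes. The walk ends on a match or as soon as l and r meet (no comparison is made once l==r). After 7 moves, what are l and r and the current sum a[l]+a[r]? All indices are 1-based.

l=8, r=13, sum=56

[1,13] -7+33=26 <57 → l++
[2,13] -4+33=29 <57 → l++
[3,13] 9+33=42 <57 → l++
[4,13] 11+33=44 <57 → l++
[5,13] 13+33=46 <57 → l++
[6,13] 14+33=47 <57 → l++
[7,13] 21+33=54 <57 → l++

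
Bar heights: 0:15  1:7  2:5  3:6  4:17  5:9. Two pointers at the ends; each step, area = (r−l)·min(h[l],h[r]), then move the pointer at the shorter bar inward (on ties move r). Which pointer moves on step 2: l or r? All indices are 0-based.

l=0 r=5: min(15,9)*5=45 best=45 *, r--
l=0 r=4: min(15,17)*4=60 best=60 *, l++

l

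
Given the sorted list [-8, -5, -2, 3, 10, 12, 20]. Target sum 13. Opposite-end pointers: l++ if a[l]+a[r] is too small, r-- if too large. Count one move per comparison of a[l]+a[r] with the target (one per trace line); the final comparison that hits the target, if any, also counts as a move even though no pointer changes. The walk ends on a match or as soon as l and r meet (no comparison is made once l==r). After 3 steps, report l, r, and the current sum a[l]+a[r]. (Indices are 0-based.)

l=2, r=5, sum=10

[0,6] -8+20=12 <13 → l++
[1,6] -5+20=15 >13 → r--
[1,5] -5+12=7 <13 → l++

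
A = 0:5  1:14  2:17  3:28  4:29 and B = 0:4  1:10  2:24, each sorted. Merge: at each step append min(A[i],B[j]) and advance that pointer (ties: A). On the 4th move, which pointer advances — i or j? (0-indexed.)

[i=0,j=0] A[i]=5>B[j]=4 take 4 → j++
[i=0,j=1] A[i]=5<=B[j]=10 take 5 → i++
[i=1,j=1] A[i]=14>B[j]=10 take 10 → j++
[i=1,j=2] A[i]=14<=B[j]=24 take 14 → i++

i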